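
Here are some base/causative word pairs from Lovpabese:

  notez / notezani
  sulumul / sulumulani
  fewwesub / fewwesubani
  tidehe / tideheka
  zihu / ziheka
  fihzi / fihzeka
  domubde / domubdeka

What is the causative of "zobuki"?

zobukeka

notez and tidehe both have last vowel 'e' yet inflect differently (notezani, tideheka), so the last vowel is not what conditions the rule; whether the stem ends in a vowel or a consonant is.
"zobuki" ends in a vowel. The stems ending in a vowel (tidehe → tideheka, zihu → ziheka, fihzi → fihzeka) drop the final letter and add -eka.
So zobuki → zobukeka.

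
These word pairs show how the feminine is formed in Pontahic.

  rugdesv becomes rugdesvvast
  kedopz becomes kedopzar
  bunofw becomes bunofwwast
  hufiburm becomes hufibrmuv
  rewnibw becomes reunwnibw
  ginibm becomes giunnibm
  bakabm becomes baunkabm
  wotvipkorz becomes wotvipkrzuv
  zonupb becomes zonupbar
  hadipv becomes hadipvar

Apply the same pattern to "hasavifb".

hasavifbbast

ginibm and hufiburm both end in -m yet inflect differently (giunnibm, hufibrmuv), so the final letter is not what conditions the rule; the second-to-last letter is.
"hasavifb" has second-to-last letter 'f'. The one such stem in the data (bunofw → bunofwwast) doubles the final consonant and adds -ast (as does rugdesv), so the same rule applies.
So hasavifb → hasavifbbast.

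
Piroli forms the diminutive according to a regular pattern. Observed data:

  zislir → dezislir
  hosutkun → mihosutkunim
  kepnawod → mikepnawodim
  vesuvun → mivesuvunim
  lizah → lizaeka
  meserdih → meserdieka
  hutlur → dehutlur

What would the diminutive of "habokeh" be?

habokeeka

hosutkun and hutlur both have last vowel 'u' yet inflect differently (mihosutkunim, dehutlur), so the last vowel is not what conditions the rule; the final letter is.
"habokeh" ends in -h. The stems ending in -h (lizah → lizaeka, meserdih → meserdieka) drop the final letter and add -eka.
So habokeh → habokeeka.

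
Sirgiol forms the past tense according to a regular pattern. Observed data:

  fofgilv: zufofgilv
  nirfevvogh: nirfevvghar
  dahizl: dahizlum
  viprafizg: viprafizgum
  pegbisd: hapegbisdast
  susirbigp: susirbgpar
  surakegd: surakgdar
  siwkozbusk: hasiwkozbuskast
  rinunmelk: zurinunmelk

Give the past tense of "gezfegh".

rinunmelk and siwkozbusk both end in -k yet inflect differently (zurinunmelk, hasiwkozbuskast), so the final letter is not what conditions the rule; the second-to-last letter is.
"gezfegh" has second-to-last letter 'g'. The stems whose second-to-last letter is 'g' (nirfevvogh → nirfevvghar, susirbigp → susirbgpar, surakegd → surakgdar) delete the last vowel and add -ar.
So gezfegh → gezfghar.

gezfghar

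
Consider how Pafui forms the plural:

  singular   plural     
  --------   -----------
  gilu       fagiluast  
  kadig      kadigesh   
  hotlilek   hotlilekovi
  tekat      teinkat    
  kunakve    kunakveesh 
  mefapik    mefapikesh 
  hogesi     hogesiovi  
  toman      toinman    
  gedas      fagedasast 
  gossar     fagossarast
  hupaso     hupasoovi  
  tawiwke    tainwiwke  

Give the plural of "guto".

fagutoast

"guto" begins with g-. The stems beginning with g- (gossar → fagossarast, gedas → fagedasast, gilu → fagiluast) add fa- … -ast around the stem.
The other patterns: stems beginning with h- add -ovi; stems beginning with t- insert -in- after the first vowel; stems beginning with k- or m- add -esh.
So guto → fagutoast.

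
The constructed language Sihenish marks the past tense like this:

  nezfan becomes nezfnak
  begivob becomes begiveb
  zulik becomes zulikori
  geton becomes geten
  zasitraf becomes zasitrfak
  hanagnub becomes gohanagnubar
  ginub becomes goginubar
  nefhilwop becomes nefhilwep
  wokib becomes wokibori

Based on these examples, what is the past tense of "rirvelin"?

"rirvelin" has last vowel 'i'. The stems whose last vowel is 'i' (wokib → wokibori, zulik → zulikori) add -ori.
So rirvelin → rirvelinori.

rirvelinori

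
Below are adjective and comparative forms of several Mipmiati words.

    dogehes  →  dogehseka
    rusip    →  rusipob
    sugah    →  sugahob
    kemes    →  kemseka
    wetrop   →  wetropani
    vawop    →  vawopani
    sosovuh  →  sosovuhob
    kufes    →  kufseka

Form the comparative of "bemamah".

bemamahob

vawop and rusip both end in -p yet inflect differently (vawopani, rusipob), so the final letter is not what conditions the rule; the last vowel is.
"bemamah" has last vowel 'a'. The one such stem in the data (sugah → sugahob) adds -ob, so the same rule applies.
The other patterns: stems whose last vowel is 'e' delete the last vowel and add -eka; stems whose last vowel is 'o' add -ani.
So bemamah → bemamahob.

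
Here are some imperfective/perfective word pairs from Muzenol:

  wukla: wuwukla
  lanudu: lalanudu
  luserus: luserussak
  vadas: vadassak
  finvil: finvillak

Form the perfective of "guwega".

guguwega

"guwega" ends in a vowel. The stems ending in a vowel (wukla → wuwukla, lanudu → lalanudu) repeat the first consonant+vowel as a prefix.
So guwega → guguwega.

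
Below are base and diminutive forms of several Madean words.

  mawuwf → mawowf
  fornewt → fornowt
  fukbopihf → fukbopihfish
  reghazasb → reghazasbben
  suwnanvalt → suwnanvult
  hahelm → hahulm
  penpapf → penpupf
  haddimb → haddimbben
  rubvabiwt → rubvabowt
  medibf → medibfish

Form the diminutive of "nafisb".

nafisbben

mawuwf and penpapf both end in -f yet inflect differently (mawowf, penpupf), so the final letter is not what conditions the rule; the second-to-last letter is.
"nafisb" has second-to-last letter 's'. The one such stem in the data (reghazasb → reghazasbben) doubles the final consonant and adds -en (as does haddimb), so the same rule applies.
So nafisb → nafisbben.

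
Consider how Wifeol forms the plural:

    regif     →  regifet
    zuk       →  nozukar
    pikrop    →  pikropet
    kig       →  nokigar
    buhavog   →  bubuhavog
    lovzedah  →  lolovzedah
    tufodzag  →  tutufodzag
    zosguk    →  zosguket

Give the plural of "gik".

zuk and zosguk both end in -k yet inflect differently (nozukar, zosguket), so the final letter is not what conditions the rule; the number of vowels is.
"gik" has 1 vowel. The stems with 1 vowel (zuk → nozukar, kig → nokigar) add no- … -ar around the stem.
So gik → nogikar.

nogikar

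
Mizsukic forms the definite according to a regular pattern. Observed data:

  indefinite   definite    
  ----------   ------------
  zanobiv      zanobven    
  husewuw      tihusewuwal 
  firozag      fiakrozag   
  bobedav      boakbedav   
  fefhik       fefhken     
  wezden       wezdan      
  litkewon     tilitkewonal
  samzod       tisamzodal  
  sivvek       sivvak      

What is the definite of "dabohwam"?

daakbohwam

sivvek and fefhik both end in -k yet inflect differently (sivvak, fefhken), so the final letter is not what conditions the rule; the last vowel is.
"dabohwam" has last vowel 'a'. The stems whose last vowel is 'a' (bobedav → boakbedav, firozag → fiakrozag) insert -ak- after the first vowel.
The other patterns: stems whose last vowel is 'e' change the last vowel to 'a'; stems whose last vowel is 'i' delete the last vowel and add -en; stems whose last vowel is 'o' or 'u' add ti- … -al around the stem.
So dabohwam → daakbohwam.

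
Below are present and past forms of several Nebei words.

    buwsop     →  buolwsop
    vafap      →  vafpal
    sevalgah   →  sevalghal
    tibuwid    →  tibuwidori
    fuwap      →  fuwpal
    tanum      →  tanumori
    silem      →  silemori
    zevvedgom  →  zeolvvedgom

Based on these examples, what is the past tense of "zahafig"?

fuwap and buwsop both end in -p yet inflect differently (fuwpal, buolwsop), so the final letter is not what conditions the rule; the last vowel is.
"zahafig" has last vowel 'i'. The one such stem in the data (tibuwid → tibuwidori) adds -ori, so the same rule applies.
The other patterns: stems whose last vowel is 'a' delete the last vowel and add -al; stems whose last vowel is 'o' insert -ol- after the first vowel.
So zahafig → zahafigori.

zahafigori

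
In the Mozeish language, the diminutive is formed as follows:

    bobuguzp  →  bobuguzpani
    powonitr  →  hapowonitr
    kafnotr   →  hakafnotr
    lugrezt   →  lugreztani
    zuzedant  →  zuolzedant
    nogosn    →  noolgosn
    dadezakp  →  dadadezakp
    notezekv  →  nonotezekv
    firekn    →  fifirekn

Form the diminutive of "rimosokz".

ririmosokz

bobuguzp and dadezakp both end in -p yet inflect differently (bobuguzpani, dadadezakp), so the final letter is not what conditions the rule; the second-to-last letter is.
"rimosokz" has second-to-last letter 'k'. The stems whose second-to-last letter is 'k' (dadezakp → dadadezakp, notezekv → nonotezekv, firekn → fifirekn) repeat the first consonant+vowel as a prefix.
So rimosokz → ririmosokz.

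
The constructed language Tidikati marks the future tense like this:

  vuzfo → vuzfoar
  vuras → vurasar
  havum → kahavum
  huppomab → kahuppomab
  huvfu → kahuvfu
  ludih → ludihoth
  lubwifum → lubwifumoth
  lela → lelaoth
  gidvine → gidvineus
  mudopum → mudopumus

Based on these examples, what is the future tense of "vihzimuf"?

vihzimufar

havum and lubwifum both end in -m yet inflect differently (kahavum, lubwifumoth), so the final letter is not what conditions the rule; the first letter is.
"vihzimuf" begins with v-. The stems beginning with v- (vuzfo → vuzfoar, vuras → vurasar) add -ar.
So vihzimuf → vihzimufar.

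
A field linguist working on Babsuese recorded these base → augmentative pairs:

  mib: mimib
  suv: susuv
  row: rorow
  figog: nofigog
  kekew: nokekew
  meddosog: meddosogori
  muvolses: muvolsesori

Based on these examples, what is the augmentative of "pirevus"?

row and kekew both end in -w yet inflect differently (rorow, nokekew), so the final letter is not what conditions the rule; the number of vowels is.
"pirevus" has 3 vowels. The stems with 3 vowels (meddosog → meddosogori, muvolses → muvolsesori) add -ori.
So pirevus → pirevusori.

pirevusori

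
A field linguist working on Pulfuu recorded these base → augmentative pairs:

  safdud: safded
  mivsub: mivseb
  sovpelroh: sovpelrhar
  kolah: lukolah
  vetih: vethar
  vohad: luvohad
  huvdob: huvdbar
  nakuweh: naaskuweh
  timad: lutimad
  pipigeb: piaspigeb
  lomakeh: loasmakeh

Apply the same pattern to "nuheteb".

nuasheteb

"nuheteb" has last vowel 'e'. The stems whose last vowel is 'e' (lomakeh → loasmakeh, pipigeb → piaspigeb, nakuweh → naaskuweh) insert -as- after the first vowel.
The other patterns: stems whose last vowel is 'i' or 'o' delete the last vowel and add -ar; stems whose last vowel is 'a' add the prefix lu-; stems whose last vowel is 'u' change the last vowel to 'e'.
So nuheteb → nuasheteb.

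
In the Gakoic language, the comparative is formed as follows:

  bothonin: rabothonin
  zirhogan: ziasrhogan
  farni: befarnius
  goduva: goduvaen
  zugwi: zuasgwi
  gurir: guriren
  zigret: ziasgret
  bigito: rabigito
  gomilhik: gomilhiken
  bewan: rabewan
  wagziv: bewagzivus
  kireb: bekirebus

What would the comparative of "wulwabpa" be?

bewan and zirhogan both end in -n yet inflect differently (rabewan, ziasrhogan), so the final letter is not what conditions the rule; the first letter is.
"wulwabpa" begins with w-. The one such stem in the data (wagziv → bewagzivus) adds be- … -us around the stem, so the same rule applies.
The other patterns: stems beginning with b- add the prefix ra-; stems beginning with g- add -en; stems beginning with z- insert -as- after the first vowel.
So wulwabpa → bewulwabpaus.

bewulwabpaus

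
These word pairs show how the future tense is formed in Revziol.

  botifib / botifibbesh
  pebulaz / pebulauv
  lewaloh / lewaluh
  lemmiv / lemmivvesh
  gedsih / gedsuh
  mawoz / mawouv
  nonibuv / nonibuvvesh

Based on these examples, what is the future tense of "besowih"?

"besowih" ends in -h. The stems ending in -h (lewaloh → lewaluh, gedsih → gedsuh) change the last vowel to 'u'.
The other patterns: stems ending in -z drop the final letter and add -uv; stems ending in -b or -v double the final consonant and add -esh.
So besowih → besowuh.

besowuh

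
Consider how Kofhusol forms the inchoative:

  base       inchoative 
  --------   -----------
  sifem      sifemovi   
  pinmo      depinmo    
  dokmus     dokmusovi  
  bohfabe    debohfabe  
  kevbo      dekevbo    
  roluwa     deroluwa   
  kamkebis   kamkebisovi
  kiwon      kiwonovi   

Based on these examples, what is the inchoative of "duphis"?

"duphis" ends in a consonant. The stems ending in a consonant (kiwon → kiwonovi, dokmus → dokmusovi, kamkebis → kamkebisovi) add -ovi.
The other pattern: stems ending in a vowel add the prefix de-.
So duphis → duphisovi.

duphisovi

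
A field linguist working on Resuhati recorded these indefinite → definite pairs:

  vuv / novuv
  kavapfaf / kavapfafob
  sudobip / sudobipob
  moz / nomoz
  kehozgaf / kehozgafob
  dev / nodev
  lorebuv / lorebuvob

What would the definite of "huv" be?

lorebuv and vuv both end in -v yet inflect differently (lorebuvob, novuv), so the final letter is not what conditions the rule; the number of vowels is.
"huv" has 1 vowel. The stems with 1 vowel (vuv → novuv, moz → nomoz, dev → nodev) add the prefix no-.
So huv → nohuv.

nohuv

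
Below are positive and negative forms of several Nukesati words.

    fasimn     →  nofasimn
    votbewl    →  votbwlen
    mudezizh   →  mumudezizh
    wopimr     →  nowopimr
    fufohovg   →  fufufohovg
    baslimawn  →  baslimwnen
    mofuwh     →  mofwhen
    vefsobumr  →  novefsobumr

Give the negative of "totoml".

nototoml

baslimawn and fasimn both end in -n yet inflect differently (baslimwnen, nofasimn), so the final letter is not what conditions the rule; the second-to-last letter is.
"totoml" has second-to-last letter 'm'. The stems whose second-to-last letter is 'm' (wopimr → nowopimr, fasimn → nofasimn, vefsobumr → novefsobumr) add the prefix no-.
The other patterns: stems whose second-to-last letter is 'w' delete the last vowel and add -en; stems whose second-to-last letter is 'v' or 'z' repeat the first consonant+vowel as a prefix.
So totoml → nototoml.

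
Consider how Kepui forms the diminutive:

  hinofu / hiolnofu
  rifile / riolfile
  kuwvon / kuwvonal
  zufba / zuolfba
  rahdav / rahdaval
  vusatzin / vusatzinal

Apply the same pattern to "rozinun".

"rozinun" ends in a consonant. The stems ending in a consonant (rahdav → rahdaval, kuwvon → kuwvonal, vusatzin → vusatzinal) add -al.
So rozinun → rozinunal.

rozinunal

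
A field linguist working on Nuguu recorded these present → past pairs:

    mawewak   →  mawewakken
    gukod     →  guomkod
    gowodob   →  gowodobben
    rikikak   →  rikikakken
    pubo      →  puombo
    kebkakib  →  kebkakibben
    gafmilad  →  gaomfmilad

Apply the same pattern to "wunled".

wuomnled

gafmilad and rikikak both have last vowel 'a' yet inflect differently (gaomfmilad, rikikakken), so the last vowel is not what conditions the rule; the final letter is.
"wunled" ends in -d. The stems ending in -d (gukod → guomkod, gafmilad → gaomfmilad) insert -om- after the first vowel.
The other pattern: stems ending in -b or -k double the final consonant and add -en.
So wunled → wuomnled.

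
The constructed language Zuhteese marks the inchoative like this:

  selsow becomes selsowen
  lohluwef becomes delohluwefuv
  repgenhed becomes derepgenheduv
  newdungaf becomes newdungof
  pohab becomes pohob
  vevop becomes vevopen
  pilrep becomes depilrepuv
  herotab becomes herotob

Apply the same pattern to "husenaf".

newdungaf and lohluwef both end in -f yet inflect differently (newdungof, delohluwefuv), so the final letter is not what conditions the rule; the last vowel is.
"husenaf" has last vowel 'a'. The stems whose last vowel is 'a' (newdungaf → newdungof, pohab → pohob, herotab → herotob) change the last vowel to 'o'.
The other patterns: stems whose last vowel is 'e' add de- … -uv around the stem; stems whose last vowel is 'o' add -en.
So husenaf → husenof.

husenof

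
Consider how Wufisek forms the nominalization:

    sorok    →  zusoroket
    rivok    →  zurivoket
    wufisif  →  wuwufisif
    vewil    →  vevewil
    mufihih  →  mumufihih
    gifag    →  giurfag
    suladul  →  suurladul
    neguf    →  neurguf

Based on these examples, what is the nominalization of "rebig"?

rerebig

vewil and suladul both end in -l yet inflect differently (vevewil, suurladul), so the final letter is not what conditions the rule; the last vowel is.
"rebig" has last vowel 'i'. The stems whose last vowel is 'i' (wufisif → wuwufisif, vewil → vevewil, mufihih → mumufihih) repeat the first consonant+vowel as a prefix.
So rebig → rerebig.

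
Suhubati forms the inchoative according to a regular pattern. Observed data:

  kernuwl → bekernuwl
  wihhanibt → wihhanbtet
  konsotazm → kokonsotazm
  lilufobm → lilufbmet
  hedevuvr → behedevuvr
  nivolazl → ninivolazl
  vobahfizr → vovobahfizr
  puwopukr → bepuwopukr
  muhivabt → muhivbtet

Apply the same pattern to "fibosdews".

lilufobm and konsotazm both end in -m yet inflect differently (lilufbmet, kokonsotazm), so the final letter is not what conditions the rule; the second-to-last letter is.
"fibosdews" has second-to-last letter 'w'. The one such stem in the data (kernuwl → bekernuwl) adds the prefix be-, so the same rule applies.
So fibosdews → befibosdews.

befibosdews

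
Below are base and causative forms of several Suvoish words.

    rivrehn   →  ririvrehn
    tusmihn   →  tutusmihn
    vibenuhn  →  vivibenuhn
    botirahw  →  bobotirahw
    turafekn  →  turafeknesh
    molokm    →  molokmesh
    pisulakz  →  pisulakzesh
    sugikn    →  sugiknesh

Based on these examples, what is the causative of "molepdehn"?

rivrehn and turafekn both end in -n yet inflect differently (ririvrehn, turafeknesh), so the final letter is not what conditions the rule; the second-to-last letter is.
"molepdehn" has second-to-last letter 'h'. The stems whose second-to-last letter is 'h' (rivrehn → ririvrehn, tusmihn → tutusmihn, vibenuhn → vivibenuhn) repeat the first consonant+vowel as a prefix.
So molepdehn → momolepdehn.

momolepdehn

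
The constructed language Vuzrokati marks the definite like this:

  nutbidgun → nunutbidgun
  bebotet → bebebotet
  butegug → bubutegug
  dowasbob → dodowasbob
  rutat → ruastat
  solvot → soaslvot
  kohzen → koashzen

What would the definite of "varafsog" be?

bebotet and rutat both end in -t yet inflect differently (bebebotet, ruastat), so the final letter is not what conditions the rule; the number of vowels is.
"varafsog" has 3 vowels. The stems with 3 vowels (nutbidgun → nunutbidgun, bebotet → bebebotet, butegug → bubutegug) repeat the first consonant+vowel as a prefix.
The other pattern: stems with 2 vowels insert -as- after the first vowel.
So varafsog → vavarafsog.

vavarafsog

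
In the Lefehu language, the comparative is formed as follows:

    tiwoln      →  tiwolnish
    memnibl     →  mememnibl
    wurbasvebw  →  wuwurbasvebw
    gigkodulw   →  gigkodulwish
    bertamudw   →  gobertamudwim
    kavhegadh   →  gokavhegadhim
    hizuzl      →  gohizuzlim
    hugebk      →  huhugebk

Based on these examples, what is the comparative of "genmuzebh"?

"genmuzebh" has second-to-last letter 'b'. The stems whose second-to-last letter is 'b' (hugebk → huhugebk, wurbasvebw → wuwurbasvebw, memnibl → mememnibl) repeat the first consonant+vowel as a prefix.
The other patterns: stems whose second-to-last letter is 'l' add -ish; stems whose second-to-last letter is 'd' or 'z' add go- … -im around the stem.
So genmuzebh → gegenmuzebh.

gegenmuzebh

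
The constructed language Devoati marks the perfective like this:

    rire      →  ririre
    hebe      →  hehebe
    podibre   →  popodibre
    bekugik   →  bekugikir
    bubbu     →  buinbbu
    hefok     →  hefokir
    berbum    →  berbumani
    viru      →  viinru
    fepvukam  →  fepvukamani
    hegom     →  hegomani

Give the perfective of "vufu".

hefok and hegom both have last vowel 'o' yet inflect differently (hefokir, hegomani), so the last vowel is not what conditions the rule; the final letter is.
"vufu" ends in -u. The stems ending in -u (viru → viinru, bubbu → buinbbu) insert -in- after the first vowel.
The other patterns: stems ending in -k add -ir; stems ending in -m add -ani; stems ending in -e repeat the first consonant+vowel as a prefix.
So vufu → vuinfu.

vuinfu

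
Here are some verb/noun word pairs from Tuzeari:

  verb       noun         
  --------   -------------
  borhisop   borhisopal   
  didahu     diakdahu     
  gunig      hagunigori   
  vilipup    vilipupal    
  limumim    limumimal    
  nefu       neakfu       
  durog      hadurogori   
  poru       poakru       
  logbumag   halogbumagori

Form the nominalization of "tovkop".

durog and borhisop both have last vowel 'o' yet inflect differently (hadurogori, borhisopal), so the last vowel is not what conditions the rule; the final letter is.
"tovkop" ends in -p. The stems ending in -p (borhisop → borhisopal, vilipup → vilipupal) add -al.
So tovkop → tovkopal.

tovkopal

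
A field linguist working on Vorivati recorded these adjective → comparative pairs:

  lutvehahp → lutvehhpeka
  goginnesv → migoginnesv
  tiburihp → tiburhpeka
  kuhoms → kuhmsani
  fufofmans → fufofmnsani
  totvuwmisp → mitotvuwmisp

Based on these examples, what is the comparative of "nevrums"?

lutvehahp and totvuwmisp both end in -p yet inflect differently (lutvehhpeka, mitotvuwmisp), so the final letter is not what conditions the rule; the second-to-last letter is.
"nevrums" has second-to-last letter 'm'. The one such stem in the data (kuhoms → kuhmsani) deletes the last vowel and adds -ani (as does fufofmans), so the same rule applies.
So nevrums → nevrmsani.

nevrmsani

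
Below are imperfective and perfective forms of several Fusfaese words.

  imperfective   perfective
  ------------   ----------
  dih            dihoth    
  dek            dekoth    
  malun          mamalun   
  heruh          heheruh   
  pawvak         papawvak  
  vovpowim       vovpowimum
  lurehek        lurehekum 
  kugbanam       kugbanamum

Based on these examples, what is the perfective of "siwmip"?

sisiwmip

dih and heruh both end in -h yet inflect differently (dihoth, heheruh), so the final letter is not what conditions the rule; the number of vowels is.
"siwmip" has 2 vowels. The stems with 2 vowels (malun → mamalun, heruh → heheruh, pawvak → papawvak) repeat the first consonant+vowel as a prefix.
So siwmip → sisiwmip.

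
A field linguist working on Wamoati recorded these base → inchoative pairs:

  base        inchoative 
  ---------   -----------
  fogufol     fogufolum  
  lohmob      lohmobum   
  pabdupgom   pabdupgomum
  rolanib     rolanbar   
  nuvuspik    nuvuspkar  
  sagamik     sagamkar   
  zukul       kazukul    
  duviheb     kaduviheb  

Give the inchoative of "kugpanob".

lohmob and rolanib both end in -b yet inflect differently (lohmobum, rolanbar), so the final letter is not what conditions the rule; the last vowel is.
"kugpanob" has last vowel 'o'. The stems whose last vowel is 'o' (fogufol → fogufolum, lohmob → lohmobum, pabdupgom → pabdupgomum) add -um.
The other patterns: stems whose last vowel is 'i' delete the last vowel and add -ar; stems whose last vowel is 'e' or 'u' add the prefix ka-.
So kugpanob → kugpanobum.

kugpanobum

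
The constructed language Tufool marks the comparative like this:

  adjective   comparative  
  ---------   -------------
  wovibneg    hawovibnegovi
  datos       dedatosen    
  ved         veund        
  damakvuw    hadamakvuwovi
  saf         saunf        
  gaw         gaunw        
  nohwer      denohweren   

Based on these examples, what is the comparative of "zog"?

zoung

gaw and damakvuw both end in -w yet inflect differently (gaunw, hadamakvuwovi), so the final letter is not what conditions the rule; the number of vowels is.
"zog" has 1 vowel. The stems with 1 vowel (gaw → gaunw, saf → saunf, ved → veund) insert -un- after the first vowel.
So zog → zoung.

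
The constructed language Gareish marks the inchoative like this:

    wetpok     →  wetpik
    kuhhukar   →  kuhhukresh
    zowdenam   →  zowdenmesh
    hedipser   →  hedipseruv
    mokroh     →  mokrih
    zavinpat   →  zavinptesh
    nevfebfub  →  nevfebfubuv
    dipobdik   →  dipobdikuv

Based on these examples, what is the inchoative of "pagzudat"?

pagzudtesh

wetpok and dipobdik both end in -k yet inflect differently (wetpik, dipobdikuv), so the final letter is not what conditions the rule; the last vowel is.
"pagzudat" has last vowel 'a'. The stems whose last vowel is 'a' (zavinpat → zavinptesh, zowdenam → zowdenmesh, kuhhukar → kuhhukresh) delete the last vowel and add -esh.
So pagzudat → pagzudtesh.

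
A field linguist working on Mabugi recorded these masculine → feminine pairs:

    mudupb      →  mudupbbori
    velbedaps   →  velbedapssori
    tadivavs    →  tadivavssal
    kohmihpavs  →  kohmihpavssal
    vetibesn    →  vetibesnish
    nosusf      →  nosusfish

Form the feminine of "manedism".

velbedaps and tadivavs both end in -s yet inflect differently (velbedapssori, tadivavssal), so the final letter is not what conditions the rule; the second-to-last letter is.
"manedism" has second-to-last letter 's'. The stems whose second-to-last letter is 's' (vetibesn → vetibesnish, nosusf → nosusfish) add -ish.
The other patterns: stems whose second-to-last letter is 'p' double the final consonant and add -ori; stems whose second-to-last letter is 'v' double the final consonant and add -al.
So manedism → manedismish.

manedismish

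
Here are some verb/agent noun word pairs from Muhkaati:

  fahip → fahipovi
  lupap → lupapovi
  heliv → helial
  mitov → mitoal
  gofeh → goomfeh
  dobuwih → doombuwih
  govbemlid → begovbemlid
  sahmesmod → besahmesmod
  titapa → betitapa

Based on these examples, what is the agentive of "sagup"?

fahip and heliv both have last vowel 'i' yet inflect differently (fahipovi, helial), so the last vowel is not what conditions the rule; the final letter is.
"sagup" ends in -p. The stems ending in -p (fahip → fahipovi, lupap → lupapovi) add -ovi.
So sagup → sagupovi.

sagupovi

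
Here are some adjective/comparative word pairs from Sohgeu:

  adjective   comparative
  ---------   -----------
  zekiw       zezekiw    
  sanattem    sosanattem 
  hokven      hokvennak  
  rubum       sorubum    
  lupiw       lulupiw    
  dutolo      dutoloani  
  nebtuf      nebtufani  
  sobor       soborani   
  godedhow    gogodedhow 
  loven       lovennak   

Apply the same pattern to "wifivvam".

"wifivvam" ends in -m. The stems ending in -m (rubum → sorubum, sanattem → sosanattem) add the prefix so-.
The other patterns: stems ending in -w repeat the first consonant+vowel as a prefix; stems ending in -n double the final consonant and add -ak; stems ending in -f, -o or -r add -ani.
So wifivvam → sowifivvam.

sowifivvam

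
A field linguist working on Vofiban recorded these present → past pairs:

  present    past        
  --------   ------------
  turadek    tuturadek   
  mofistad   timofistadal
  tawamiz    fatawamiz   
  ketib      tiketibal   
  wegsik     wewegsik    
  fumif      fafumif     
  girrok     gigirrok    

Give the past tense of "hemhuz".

fahemhuz

"hemhuz" ends in -z. The one such stem in the data (tawamiz → fatawamiz) adds the prefix fa-, so the same rule applies.
The other patterns: stems ending in -k repeat the first consonant+vowel as a prefix; stems ending in -b or -d add ti- … -al around the stem.
So hemhuz → fahemhuz.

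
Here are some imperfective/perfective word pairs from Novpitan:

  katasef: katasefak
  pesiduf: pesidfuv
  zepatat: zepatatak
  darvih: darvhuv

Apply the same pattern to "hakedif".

hakedfuv

"hakedif" has last vowel 'i'. The one such stem in the data (darvih → darvhuv) deletes the last vowel and adds -uv (as does pesiduf), so the same rule applies.
So hakedif → hakedfuv.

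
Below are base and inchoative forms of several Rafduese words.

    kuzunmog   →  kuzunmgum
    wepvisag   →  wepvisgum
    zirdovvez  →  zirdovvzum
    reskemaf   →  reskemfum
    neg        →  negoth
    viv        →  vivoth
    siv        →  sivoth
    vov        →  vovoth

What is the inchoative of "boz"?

bozoth

kuzunmog and neg both end in -g yet inflect differently (kuzunmgum, negoth), so the final letter is not what conditions the rule; the number of vowels is.
"boz" has 1 vowel. The stems with 1 vowel (neg → negoth, viv → vivoth, siv → sivoth) add -oth.
So boz → bozoth.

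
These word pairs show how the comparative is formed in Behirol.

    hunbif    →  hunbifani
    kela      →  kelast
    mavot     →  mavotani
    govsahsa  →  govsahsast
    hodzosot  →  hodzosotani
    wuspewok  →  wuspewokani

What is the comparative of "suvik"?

"suvik" ends in a consonant. The stems ending in a consonant (wuspewok → wuspewokani, hodzosot → hodzosotani, hunbif → hunbifani) add -ani.
The other pattern: stems ending in a vowel drop the final letter and add -ast.
So suvik → suvikani.

suvikani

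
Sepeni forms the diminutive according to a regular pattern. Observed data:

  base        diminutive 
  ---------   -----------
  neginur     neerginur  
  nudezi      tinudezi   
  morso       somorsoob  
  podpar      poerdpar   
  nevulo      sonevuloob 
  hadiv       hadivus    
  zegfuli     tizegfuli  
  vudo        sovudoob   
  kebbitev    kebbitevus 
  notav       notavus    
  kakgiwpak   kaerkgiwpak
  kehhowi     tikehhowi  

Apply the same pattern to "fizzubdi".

tifizzubdi

podpar and notav both have last vowel 'a' yet inflect differently (poerdpar, notavus), so the last vowel is not what conditions the rule; the final letter is.
"fizzubdi" ends in -i. The stems ending in -i (zegfuli → tizegfuli, kehhowi → tikehhowi, nudezi → tinudezi) add the prefix ti-.
So fizzubdi → tifizzubdi.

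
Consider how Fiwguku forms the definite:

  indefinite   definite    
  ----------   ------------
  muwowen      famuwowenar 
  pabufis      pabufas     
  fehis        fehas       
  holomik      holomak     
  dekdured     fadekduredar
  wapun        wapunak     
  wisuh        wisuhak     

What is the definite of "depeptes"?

fadepeptesar

muwowen and wapun both end in -n yet inflect differently (famuwowenar, wapunak), so the final letter is not what conditions the rule; the last vowel is.
"depeptes" has last vowel 'e'. The stems whose last vowel is 'e' (muwowen → famuwowenar, dekdured → fadekduredar) add fa- … -ar around the stem.
The other patterns: stems whose last vowel is 'i' change the last vowel to 'a'; stems whose last vowel is 'u' add -ak.
So depeptes → fadepeptesar.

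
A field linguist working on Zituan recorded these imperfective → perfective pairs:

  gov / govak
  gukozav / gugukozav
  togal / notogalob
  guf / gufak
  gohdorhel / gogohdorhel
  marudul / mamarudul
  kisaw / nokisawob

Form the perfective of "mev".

mevak

"mev" has 1 vowel. The stems with 1 vowel (guf → gufak, gov → govak) add -ak.
So mev → mevak.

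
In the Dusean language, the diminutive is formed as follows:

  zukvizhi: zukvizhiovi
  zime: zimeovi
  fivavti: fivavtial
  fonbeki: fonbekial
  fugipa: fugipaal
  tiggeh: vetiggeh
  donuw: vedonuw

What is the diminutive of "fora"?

"fora" begins with f-. The stems beginning with f- (fivavti → fivavtial, fonbeki → fonbekial, fugipa → fugipaal) add -al.
So fora → foraal.

foraal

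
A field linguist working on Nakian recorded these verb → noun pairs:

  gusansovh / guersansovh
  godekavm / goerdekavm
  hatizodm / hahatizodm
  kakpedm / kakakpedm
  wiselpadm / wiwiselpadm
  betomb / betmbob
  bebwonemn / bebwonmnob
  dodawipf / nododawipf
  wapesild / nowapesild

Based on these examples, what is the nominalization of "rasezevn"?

godekavm and hatizodm both end in -m yet inflect differently (goerdekavm, hahatizodm), so the final letter is not what conditions the rule; the second-to-last letter is.
"rasezevn" has second-to-last letter 'v'. The stems whose second-to-last letter is 'v' (gusansovh → guersansovh, godekavm → goerdekavm) insert -er- after the first vowel.
So rasezevn → raersezevn.

raersezevn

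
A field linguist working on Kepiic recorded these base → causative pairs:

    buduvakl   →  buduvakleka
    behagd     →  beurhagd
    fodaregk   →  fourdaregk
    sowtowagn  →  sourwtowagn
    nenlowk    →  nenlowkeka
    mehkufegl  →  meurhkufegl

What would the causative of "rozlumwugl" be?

rourzlumwugl

"rozlumwugl" has second-to-last letter 'g'. The stems whose second-to-last letter is 'g' (mehkufegl → meurhkufegl, fodaregk → fourdaregk, behagd → beurhagd) insert -ur- after the first vowel.
The other pattern: stems whose second-to-last letter is 'k' or 'w' add -eka.
So rozlumwugl → rourzlumwugl.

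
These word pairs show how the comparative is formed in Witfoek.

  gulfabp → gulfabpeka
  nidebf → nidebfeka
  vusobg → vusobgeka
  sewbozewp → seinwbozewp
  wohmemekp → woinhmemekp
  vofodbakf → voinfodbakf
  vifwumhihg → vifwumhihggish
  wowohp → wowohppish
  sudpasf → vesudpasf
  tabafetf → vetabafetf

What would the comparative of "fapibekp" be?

fainpibekp

gulfabp and sewbozewp both end in -p yet inflect differently (gulfabpeka, seinwbozewp), so the final letter is not what conditions the rule; the second-to-last letter is.
"fapibekp" has second-to-last letter 'k'. The stems whose second-to-last letter is 'k' (wohmemekp → woinhmemekp, vofodbakf → voinfodbakf) insert -in- after the first vowel.
The other patterns: stems whose second-to-last letter is 'b' add -eka; stems whose second-to-last letter is 'h' double the final consonant and add -ish; stems whose second-to-last letter is 's' or 't' add the prefix ve-.
So fapibekp → fainpibekp.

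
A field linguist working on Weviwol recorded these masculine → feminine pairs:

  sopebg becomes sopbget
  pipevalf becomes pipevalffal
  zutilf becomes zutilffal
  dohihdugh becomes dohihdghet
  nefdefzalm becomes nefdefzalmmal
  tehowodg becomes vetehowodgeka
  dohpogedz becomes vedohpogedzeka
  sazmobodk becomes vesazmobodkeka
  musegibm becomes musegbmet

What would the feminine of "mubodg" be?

vemubodgeka

nefdefzalm and musegibm both end in -m yet inflect differently (nefdefzalmmal, musegbmet), so the final letter is not what conditions the rule; the second-to-last letter is.
"mubodg" has second-to-last letter 'd'. The stems whose second-to-last letter is 'd' (tehowodg → vetehowodgeka, dohpogedz → vedohpogedzeka, sazmobodk → vesazmobodkeka) add ve- … -eka around the stem.
So mubodg → vemubodgeka.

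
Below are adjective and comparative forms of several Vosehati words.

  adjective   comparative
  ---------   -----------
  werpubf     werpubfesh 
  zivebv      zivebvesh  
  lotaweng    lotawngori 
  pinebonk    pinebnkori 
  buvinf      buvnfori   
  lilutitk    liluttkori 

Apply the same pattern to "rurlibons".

rurlibnsori

werpubf and buvinf both end in -f yet inflect differently (werpubfesh, buvnfori), so the final letter is not what conditions the rule; the second-to-last letter is.
"rurlibons" has second-to-last letter 'n'. The stems whose second-to-last letter is 'n' (lotaweng → lotawngori, pinebonk → pinebnkori, buvinf → buvnfori) delete the last vowel and add -ori.
So rurlibons → rurlibnsori.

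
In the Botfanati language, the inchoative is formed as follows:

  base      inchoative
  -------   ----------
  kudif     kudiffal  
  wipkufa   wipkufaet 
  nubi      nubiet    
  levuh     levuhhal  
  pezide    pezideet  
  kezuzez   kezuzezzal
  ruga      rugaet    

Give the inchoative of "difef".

difeffal

kudif and nubi both have last vowel 'i' yet inflect differently (kudiffal, nubiet), so the last vowel is not what conditions the rule; whether the stem ends in a vowel or a consonant is.
"difef" ends in a consonant. The stems ending in a consonant (levuh → levuhhal, kezuzez → kezuzezzal, kudif → kudiffal) double the final consonant and add -al.
The other pattern: stems ending in a vowel add -et.
So difef → difeffal.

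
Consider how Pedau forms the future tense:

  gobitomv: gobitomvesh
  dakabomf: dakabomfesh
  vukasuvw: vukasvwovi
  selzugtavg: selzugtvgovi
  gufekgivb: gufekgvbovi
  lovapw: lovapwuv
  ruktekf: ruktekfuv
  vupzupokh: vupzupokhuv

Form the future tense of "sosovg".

sosvgovi

vukasuvw and lovapw both end in -w yet inflect differently (vukasvwovi, lovapwuv), so the final letter is not what conditions the rule; the second-to-last letter is.
"sosovg" has second-to-last letter 'v'. The stems whose second-to-last letter is 'v' (vukasuvw → vukasvwovi, selzugtavg → selzugtvgovi, gufekgivb → gufekgvbovi) delete the last vowel and add -ovi.
So sosovg → sosvgovi.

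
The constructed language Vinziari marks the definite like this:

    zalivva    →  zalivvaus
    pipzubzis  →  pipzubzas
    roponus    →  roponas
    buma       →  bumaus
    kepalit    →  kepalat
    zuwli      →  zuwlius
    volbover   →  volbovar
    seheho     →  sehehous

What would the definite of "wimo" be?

"wimo" ends in a vowel. The stems ending in a vowel (seheho → sehehous, zuwli → zuwlius, zalivva → zalivvaus) add -us.
So wimo → wimous.

wimous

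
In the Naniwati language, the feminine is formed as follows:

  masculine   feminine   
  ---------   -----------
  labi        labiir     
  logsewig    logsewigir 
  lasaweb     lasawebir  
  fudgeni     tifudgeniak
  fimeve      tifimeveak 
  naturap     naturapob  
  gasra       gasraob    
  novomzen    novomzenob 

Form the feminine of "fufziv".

labi and fudgeni both end in -i yet inflect differently (labiir, tifudgeniak), so the final letter is not what conditions the rule; the first letter is.
"fufziv" begins with f-. The stems beginning with f- (fudgeni → tifudgeniak, fimeve → tifimeveak) add ti- … -ak around the stem.
So fufziv → tifufzivak.

tifufzivak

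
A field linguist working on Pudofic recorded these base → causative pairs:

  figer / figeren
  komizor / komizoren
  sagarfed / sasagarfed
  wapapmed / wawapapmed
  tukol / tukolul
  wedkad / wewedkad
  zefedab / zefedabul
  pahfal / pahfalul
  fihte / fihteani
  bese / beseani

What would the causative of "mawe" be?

maweani

"mawe" ends in -e. The stems ending in -e (fihte → fihteani, bese → beseani) add -ani.
The other patterns: stems ending in -d repeat the first consonant+vowel as a prefix; stems ending in -r add -en; stems ending in -b or -l add -ul.
So mawe → maweani.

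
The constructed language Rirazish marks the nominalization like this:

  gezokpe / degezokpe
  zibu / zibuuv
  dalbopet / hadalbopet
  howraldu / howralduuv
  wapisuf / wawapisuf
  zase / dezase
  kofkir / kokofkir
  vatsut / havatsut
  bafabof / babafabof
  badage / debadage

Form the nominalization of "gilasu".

vatsut and howraldu both have last vowel 'u' yet inflect differently (havatsut, howralduuv), so the last vowel is not what conditions the rule; the final letter is.
"gilasu" ends in -u. The stems ending in -u (howraldu → howralduuv, zibu → zibuuv) add -uv.
So gilasu → gilasuuv.

gilasuuv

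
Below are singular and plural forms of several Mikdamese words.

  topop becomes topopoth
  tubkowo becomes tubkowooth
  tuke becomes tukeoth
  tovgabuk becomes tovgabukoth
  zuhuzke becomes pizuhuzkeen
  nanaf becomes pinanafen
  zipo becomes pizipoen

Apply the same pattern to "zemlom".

pizemlomen

tuke and zuhuzke both end in -e yet inflect differently (tukeoth, pizuhuzkeen), so the final letter is not what conditions the rule; the first letter is.
"zemlom" begins with z-. The stems beginning with z- (zuhuzke → pizuhuzkeen, zipo → pizipoen) add pi- … -en around the stem.
The other pattern: stems beginning with t- add -oth.
So zemlom → pizemlomen.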